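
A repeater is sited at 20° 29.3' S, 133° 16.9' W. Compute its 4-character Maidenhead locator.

Add 180° to longitude and 90° to latitude: 46.72, 69.51.
Field: lon ⌊46.72/20⌋ = 2 → C; lat ⌊69.51/10⌋ = 6 → G.
Square: lon ⌊6.72/2⌋ = 3; lat ⌊9.51/1⌋ = 9.

CG39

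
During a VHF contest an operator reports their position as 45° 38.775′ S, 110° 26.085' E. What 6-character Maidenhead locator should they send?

Shift to the Maidenhead origin (180°W, 90°S): lon 290.4348, lat 44.3537.
Field (20°×10°, letters A–R): lon ⌊290.4348/20⌋ = 14 → O; lat ⌊44.3537/10⌋ = 4 → E.
Square (2°×1°, digits 0–9): lon ⌊10.4348/2⌋ = 5; lat ⌊4.3537/1⌋ = 4.
Subsquare (5′×2.5′, letters a–x): lon ⌊0.4348/0.0833333⌋ = 5 → f; lat ⌊0.3537/0.0416667⌋ = 8 → i.

OE54fi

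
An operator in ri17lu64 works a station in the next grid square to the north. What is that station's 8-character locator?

RI17lu65

Latitude extended square 4; +1 → 5.
The longitude characters are unchanged.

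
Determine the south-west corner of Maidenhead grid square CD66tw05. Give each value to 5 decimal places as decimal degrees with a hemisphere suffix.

53.06250° S, 126.41667° W

Field C=2, D=3: +2·20° lon, +3·10° lat → SW at lon -140°, lat -60°.
Square 6, 6: +6·2° lon, +6·1° lat → SW at lon -128°, lat -54°.
Subsquare t=19, w=22: +19·0.0833333° lon, +22·0.0416667° lat → SW at lon -126.417°, lat -53.0833°.
Extended square 0, 5: +0·0.00833333° lon, +5·0.00416667° lat → SW at lon -126.417°, lat -53.0625°.
latitude 53.06250° S, longitude 126.41667° W.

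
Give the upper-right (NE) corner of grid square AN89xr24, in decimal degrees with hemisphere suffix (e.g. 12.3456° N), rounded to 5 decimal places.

Field A=0, N=13: +0·20° lon, +13·10° lat → SW at lon -180°, lat 40°.
Square 8, 9: +8·2° lon, +9·1° lat → SW at lon -164°, lat 49°.
Subsquare x=23, r=17: +23·0.0833333° lon, +17·0.0416667° lat → SW at lon -162.083°, lat 49.7083°.
Extended square 2, 4: +2·0.00833333° lon, +4·0.00416667° lat → SW at lon -162.067°, lat 49.725°.
Cell spans 0.00833333° lon × 0.00416667° lat. NE corner is SW corner plus one full cell.
latitude 49.72917° N, longitude 162.05833° W.

49.72917° N, 162.05833° W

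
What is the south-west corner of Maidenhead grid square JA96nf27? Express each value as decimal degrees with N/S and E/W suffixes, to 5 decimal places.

Field J=9, A=0: +9·20° lon, +0·10° lat → SW at lon 0°, lat -90°.
Square 9, 6: +9·2° lon, +6·1° lat → SW at lon 18°, lat -84°.
Subsquare n=13, f=5: +13·0.0833333° lon, +5·0.0416667° lat → SW at lon 19.0833°, lat -83.7917°.
Extended square 2, 7: +2·0.00833333° lon, +7·0.00416667° lat → SW at lon 19.1°, lat -83.7625°.
latitude 83.76250° S, longitude 19.10000° E.

83.76250° S, 19.10000° E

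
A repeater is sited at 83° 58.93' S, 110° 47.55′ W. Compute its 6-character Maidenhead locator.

DA46oa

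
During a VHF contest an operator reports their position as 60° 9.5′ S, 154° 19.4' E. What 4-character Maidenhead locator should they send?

Add 180° to longitude and 90° to latitude: 334.32, 29.84.
Field (20°×10°, letters A–R): lon ⌊334.32/20⌋ = 16 → Q; lat ⌊29.84/10⌋ = 2 → C.
Square (2°×1°, digits 0–9): lon ⌊14.32/2⌋ = 7; lat ⌊9.84/1⌋ = 9.

QC79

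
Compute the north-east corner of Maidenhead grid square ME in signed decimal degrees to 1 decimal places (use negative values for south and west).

-40.0, 80.0

Field M=12, E=4: +12·20° lon, +4·10° lat → SW at lon 60°, lat -50°.
Cell spans 20° lon × 10° lat. NE corner is SW corner plus one full cell.
latitude -40.0, longitude 80.0.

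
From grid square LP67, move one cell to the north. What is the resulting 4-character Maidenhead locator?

LP68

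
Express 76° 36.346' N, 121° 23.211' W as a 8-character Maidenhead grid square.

CQ96ho35

Offset from 180°W / 90°S: lon 58.61315°, lat 166.60577°.
Field: 58.61315/20 → 2 → C, 166.60577/10 → 16 → Q; chars CQ.
Square: 18.61315/2 → 9, 6.60577/1 → 6; chars 96.
Subsquare: 0.61315/0.0833333 → 7 → h, 0.60577/0.0416667 → 14 → o; chars ho.
Extended square: 0.02982/0.00833333 → 3, 0.02243/0.00416667 → 5; chars 35.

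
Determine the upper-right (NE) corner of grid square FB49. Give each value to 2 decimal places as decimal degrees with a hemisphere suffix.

70.00° S, 70.00° W

Field F=5, B=1: +5·20° lon, +1·10° lat → SW at lon -80°, lat -80°.
Square 4, 9: +4·2° lon, +9·1° lat → SW at lon -72°, lat -71°.
Cell spans 2° lon × 1° lat. NE corner is SW corner plus one full cell.
latitude 70.00° S, longitude 70.00° W.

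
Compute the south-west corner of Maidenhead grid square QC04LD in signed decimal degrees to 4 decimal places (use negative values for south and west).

-65.8750, 140.9167

Field Q=16, C=2: +16·20° lon, +2·10° lat → SW at lon 140°, lat -70°.
Square 0, 4: +0·2° lon, +4·1° lat → SW at lon 140°, lat -66°.
Subsquare l=11, d=3: +11·0.0833333° lon, +3·0.0416667° lat → SW at lon 140.917°, lat -65.875°.
latitude -65.8750, longitude 140.9167.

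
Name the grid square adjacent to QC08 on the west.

PC98

Longitude square 0; −1 → -1, wraps to 9, carry into field.
Longitude field Q = 16; −1 → 15 = P.
The latitude characters are unchanged.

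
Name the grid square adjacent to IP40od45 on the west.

IP40od35

Longitude extended square 4; −1 → 3.
The latitude characters are unchanged.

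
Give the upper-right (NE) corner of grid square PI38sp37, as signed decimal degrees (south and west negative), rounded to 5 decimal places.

Field P=15, I=8: +15·20° lon, +8·10° lat → SW at lon 120°, lat -10°.
Square 3, 8: +3·2° lon, +8·1° lat → SW at lon 126°, lat -2°.
Subsquare s=18, p=15: +18·0.0833333° lon, +15·0.0416667° lat → SW at lon 127.5°, lat -1.375°.
Extended square 3, 7: +3·0.00833333° lon, +7·0.00416667° lat → SW at lon 127.525°, lat -1.34583°.
Cell spans 0.00833333° lon × 0.00416667° lat. NE corner is SW corner plus one full cell.
latitude -1.34167, longitude 127.53333.

-1.34167, 127.53333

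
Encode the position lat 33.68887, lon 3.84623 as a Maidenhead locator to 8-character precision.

JM13wq15

Add 180° to longitude and 90° to latitude: 183.84623, 123.68887.
Field: lon ⌊183.84623/20⌋ = 9 → J; lat ⌊123.68887/10⌋ = 12 → M.
Square: lon ⌊3.84623/2⌋ = 1; lat ⌊3.68887/1⌋ = 3.
Subsquare: lon ⌊1.84623/0.0833333⌋ = 22 → w; lat ⌊0.68887/0.0416667⌋ = 16 → q.
Extended square: lon ⌊0.01290/0.00833333⌋ = 1; lat ⌊0.02220/0.00416667⌋ = 5.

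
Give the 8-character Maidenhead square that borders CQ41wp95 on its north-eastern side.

CQ41xp06

Longitude extended square 9; +1 → 10, wraps to 0, carry into subsquare.
Longitude subsquare w = 22; +1 → 23 = x.
Latitude extended square 5; +1 → 6.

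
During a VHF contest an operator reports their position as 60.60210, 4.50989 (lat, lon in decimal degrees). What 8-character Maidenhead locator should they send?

Offset from 180°W / 90°S: lon 184.50989°, lat 150.60210°.
Field: lon ⌊184.50989/20⌋ = 9 → J; lat ⌊150.60210/10⌋ = 15 → P.
Square: lon ⌊4.50989/2⌋ = 2; lat ⌊0.60210/1⌋ = 0.
Subsquare: lon ⌊0.50989/0.0833333⌋ = 6 → g; lat ⌊0.60210/0.0416667⌋ = 14 → o.
Extended square: lon ⌊0.00989/0.00833333⌋ = 1; lat ⌊0.01877/0.00416667⌋ = 4.

JP20go14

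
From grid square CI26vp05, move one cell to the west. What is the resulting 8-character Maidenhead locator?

CI26up95

Longitude extended square 0; −1 → -1, wraps to 9, carry into subsquare.
Longitude subsquare v = 21; −1 → 20 = u.
The latitude characters are unchanged.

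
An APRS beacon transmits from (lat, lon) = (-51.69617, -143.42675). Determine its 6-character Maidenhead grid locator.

BD88gh

Add 180° to longitude and 90° to latitude: 36.5733, 38.3038.
Field: 36.5733/20 → 1 → B, 38.3038/10 → 3 → D; chars BD.
Square: 16.5733/2 → 8, 8.3038/1 → 8; chars 88.
Subsquare: 0.5733/0.0833333 → 6 → g, 0.3038/0.0416667 → 7 → h; chars gh.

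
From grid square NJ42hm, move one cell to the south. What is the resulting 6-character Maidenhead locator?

NJ42hl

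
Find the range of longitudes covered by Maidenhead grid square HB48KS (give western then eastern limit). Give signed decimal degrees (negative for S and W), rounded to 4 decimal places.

Field H=7, B=1: +7·20° lon, +1·10° lat → SW at lon -40°, lat -80°.
Square 4, 8: +4·2° lon, +8·1° lat → SW at lon -32°, lat -72°.
Subsquare k=10, s=18: +10·0.0833333° lon, +18·0.0416667° lat → SW at lon -31.1667°, lat -71.25°.
Cell spans 0.0833333° lon × 0.0416667° lat.
west -31.1667, east -31.0833.

-31.1667, -31.0833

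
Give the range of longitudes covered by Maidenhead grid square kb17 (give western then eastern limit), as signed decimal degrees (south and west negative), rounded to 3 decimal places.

22.000, 24.000

Field K=10, B=1: +10·20° lon, +1·10° lat → SW at lon 20°, lat -80°.
Square 1, 7: +1·2° lon, +7·1° lat → SW at lon 22°, lat -73°.
Cell spans 2° lon × 1° lat.
west 22.000, east 24.000.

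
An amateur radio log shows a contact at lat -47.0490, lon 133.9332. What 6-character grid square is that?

PE62xw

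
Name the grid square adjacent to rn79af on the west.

RN69xf

Longitude subsquare a = 0; −1 → -1, wraps to 23 = x, carry into square.
Longitude square 7; −1 → 6.
The latitude characters are unchanged.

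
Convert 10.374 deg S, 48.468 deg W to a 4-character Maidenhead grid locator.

GH59

Offset from 180°W / 90°S: lon 131.53°, lat 79.63°.
Field (20°×10°, letters A–R): 131.53/20 → 6 → G, 79.63/10 → 7 → H; chars GH.
Square (2°×1°, digits 0–9): 11.53/2 → 5, 9.63/1 → 9; chars 59.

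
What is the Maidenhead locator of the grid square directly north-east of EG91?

FG02

Longitude square 9; +1 → 10, wraps to 0, carry into field.
Longitude field E = 4; +1 → 5 = F.
Latitude square 1; +1 → 2.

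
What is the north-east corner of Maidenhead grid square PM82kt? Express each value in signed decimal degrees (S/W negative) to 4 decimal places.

Field P=15, M=12: +15·20° lon, +12·10° lat → SW at lon 120°, lat 30°.
Square 8, 2: +8·2° lon, +2·1° lat → SW at lon 136°, lat 32°.
Subsquare k=10, t=19: +10·0.0833333° lon, +19·0.0416667° lat → SW at lon 136.833°, lat 32.7917°.
Cell spans 0.0833333° lon × 0.0416667° lat. NE corner is SW corner plus one full cell.
latitude 32.8333, longitude 136.9167.

32.8333, 136.9167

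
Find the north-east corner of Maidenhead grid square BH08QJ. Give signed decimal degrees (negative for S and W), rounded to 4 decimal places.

-11.5833, -158.5833

Field B=1, H=7: +1·20° lon, +7·10° lat → SW at lon -160°, lat -20°.
Square 0, 8: +0·2° lon, +8·1° lat → SW at lon -160°, lat -12°.
Subsquare q=16, j=9: +16·0.0833333° lon, +9·0.0416667° lat → SW at lon -158.667°, lat -11.625°.
Cell spans 0.0833333° lon × 0.0416667° lat. NE corner is SW corner plus one full cell.
latitude -11.5833, longitude -158.5833.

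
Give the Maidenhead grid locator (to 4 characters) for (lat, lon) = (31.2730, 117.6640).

OM81

Shift to the Maidenhead origin (180°W, 90°S): lon 297.66, lat 121.27.
Field: 297.66/20 → 14 → O, 121.27/10 → 12 → M; chars OM.
Square: 17.66/2 → 8, 1.27/1 → 1; chars 81.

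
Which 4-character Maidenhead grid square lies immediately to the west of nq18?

NQ08

Longitude square 1; −1 → 0.
The latitude characters are unchanged.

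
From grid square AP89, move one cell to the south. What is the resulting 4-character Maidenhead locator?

AP88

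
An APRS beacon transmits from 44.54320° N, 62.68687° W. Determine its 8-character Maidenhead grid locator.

FN84pn70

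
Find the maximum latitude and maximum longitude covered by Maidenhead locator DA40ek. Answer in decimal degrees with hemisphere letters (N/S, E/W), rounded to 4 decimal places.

89.5417° S, 111.5833° W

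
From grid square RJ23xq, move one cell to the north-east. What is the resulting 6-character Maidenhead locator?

RJ33ar

Longitude subsquare x = 23; +1 → 24, wraps to 0 = a, carry into square.
Longitude square 2; +1 → 3.
Latitude subsquare q = 16; +1 → 17 = r.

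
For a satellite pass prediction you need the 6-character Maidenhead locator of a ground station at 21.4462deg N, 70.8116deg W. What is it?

Offset from 180°W / 90°S: lon 109.1884°, lat 111.4462°.
Field: 109.1884/20 → 5 → F, 111.4462/10 → 11 → L; chars FL.
Square: 9.1884/2 → 4, 1.4462/1 → 1; chars 41.
Subsquare: 1.1884/0.0833333 → 14 → o, 0.4462/0.0416667 → 10 → k; chars ok.

FL41ok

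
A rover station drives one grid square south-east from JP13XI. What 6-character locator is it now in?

Longitude subsquare x = 23; +1 → 24, wraps to 0 = a, carry into square.
Longitude square 1; +1 → 2.
Latitude subsquare i = 8; −1 → 7 = h.

JP23ah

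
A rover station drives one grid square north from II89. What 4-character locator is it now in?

Latitude square 9; +1 → 10, wraps to 0, carry into field.
Latitude field I = 8; +1 → 9 = J.
The longitude characters are unchanged.

IJ80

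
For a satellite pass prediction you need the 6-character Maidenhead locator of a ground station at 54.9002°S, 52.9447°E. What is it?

LD65lc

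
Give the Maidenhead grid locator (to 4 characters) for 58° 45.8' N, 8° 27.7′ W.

Shift to the Maidenhead origin (180°W, 90°S): lon 171.54, lat 148.76.
Field: lon ⌊171.54/20⌋ = 8 → I; lat ⌊148.76/10⌋ = 14 → O.
Square: lon ⌊11.54/2⌋ = 5; lat ⌊8.76/1⌋ = 8.

IO58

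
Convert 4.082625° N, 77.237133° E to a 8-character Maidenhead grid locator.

MJ84ob89

Add 180° to longitude and 90° to latitude: 257.23713, 94.08263.
Field (20°×10°, letters A–R): 257.23713/20 → 12 → M, 94.08263/10 → 9 → J; chars MJ.
Square (2°×1°, digits 0–9): 17.23713/2 → 8, 4.08263/1 → 4; chars 84.
Subsquare (5′×2.5′, letters a–x): 1.23713/0.0833333 → 14 → o, 0.08263/0.0416667 → 1 → b; chars ob.
Extended square (30″×15″, digits 0–9): 0.07047/0.00833333 → 8, 0.04096/0.00416667 → 9; chars 89.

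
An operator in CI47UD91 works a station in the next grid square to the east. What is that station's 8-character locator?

CI47vd01

Longitude extended square 9; +1 → 10, wraps to 0, carry into subsquare.
Longitude subsquare u = 20; +1 → 21 = v.
The latitude characters are unchanged.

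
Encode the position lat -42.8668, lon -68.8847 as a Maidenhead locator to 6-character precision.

Offset from 180°W / 90°S: lon 111.1153°, lat 47.1332°.
Field: lon ⌊111.1153/20⌋ = 5 → F; lat ⌊47.1332/10⌋ = 4 → E.
Square: lon ⌊11.1153/2⌋ = 5; lat ⌊7.1332/1⌋ = 7.
Subsquare: lon ⌊1.1153/0.0833333⌋ = 13 → n; lat ⌊0.1332/0.0416667⌋ = 3 → d.

FE57nd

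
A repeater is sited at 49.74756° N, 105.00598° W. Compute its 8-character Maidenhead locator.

Shift to the Maidenhead origin (180°W, 90°S): lon 74.99402, lat 139.74756.
Field: 74.99402/20 → 3 → D, 139.74756/10 → 13 → N; chars DN.
Square: 14.99402/2 → 7, 9.74756/1 → 9; chars 79.
Subsquare: 0.99402/0.0833333 → 11 → l, 0.74756/0.0416667 → 17 → r; chars lr.
Extended square: 0.07735/0.00833333 → 9, 0.03923/0.00416667 → 9; chars 99.

DN79lr99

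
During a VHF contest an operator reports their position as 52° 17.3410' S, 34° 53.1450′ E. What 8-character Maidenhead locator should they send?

KD77kr60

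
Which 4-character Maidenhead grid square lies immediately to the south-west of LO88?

LO77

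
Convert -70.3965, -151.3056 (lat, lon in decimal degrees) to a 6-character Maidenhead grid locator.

BB49io

Add 180° to longitude and 90° to latitude: 28.6944, 19.6035.
Field (20°×10°, letters A–R): lon ⌊28.6944/20⌋ = 1 → B; lat ⌊19.6035/10⌋ = 1 → B.
Square (2°×1°, digits 0–9): lon ⌊8.6944/2⌋ = 4; lat ⌊9.6035/1⌋ = 9.
Subsquare (5′×2.5′, letters a–x): lon ⌊0.6944/0.0833333⌋ = 8 → i; lat ⌊0.6035/0.0416667⌋ = 14 → o.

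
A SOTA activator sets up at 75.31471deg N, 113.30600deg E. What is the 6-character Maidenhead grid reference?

Shift to the Maidenhead origin (180°W, 90°S): lon 293.3060, lat 165.3147.
Field: 293.3060/20 → 14 → O, 165.3147/10 → 16 → Q; chars OQ.
Square: 13.3060/2 → 6, 5.3147/1 → 5; chars 65.
Subsquare: 1.3060/0.0833333 → 15 → p, 0.3147/0.0416667 → 7 → h; chars ph.

OQ65ph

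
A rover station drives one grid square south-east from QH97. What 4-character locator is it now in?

RH06

Longitude square 9; +1 → 10, wraps to 0, carry into field.
Longitude field Q = 16; +1 → 17 = R.
Latitude square 7; −1 → 6.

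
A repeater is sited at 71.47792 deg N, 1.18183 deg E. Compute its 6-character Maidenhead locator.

JQ01ol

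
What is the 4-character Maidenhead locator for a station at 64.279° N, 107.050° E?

Shift to the Maidenhead origin (180°W, 90°S): lon 287.05, lat 154.28.
Field: lon ⌊287.05/20⌋ = 14 → O; lat ⌊154.28/10⌋ = 15 → P.
Square: lon ⌊7.05/2⌋ = 3; lat ⌊4.28/1⌋ = 4.

OP34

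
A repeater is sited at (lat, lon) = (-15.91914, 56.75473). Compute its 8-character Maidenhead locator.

Add 180° to longitude and 90° to latitude: 236.75473, 74.08086.
Field: lon ⌊236.75473/20⌋ = 11 → L; lat ⌊74.08086/10⌋ = 7 → H.
Square: lon ⌊16.75473/2⌋ = 8; lat ⌊4.08086/1⌋ = 4.
Subsquare: lon ⌊0.75473/0.0833333⌋ = 9 → j; lat ⌊0.08086/0.0416667⌋ = 1 → b.
Extended square: lon ⌊0.00473/0.00833333⌋ = 0; lat ⌊0.03919/0.00416667⌋ = 9.

LH84jb09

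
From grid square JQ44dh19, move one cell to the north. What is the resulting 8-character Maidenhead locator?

JQ44di10

Latitude extended square 9; +1 → 10, wraps to 0, carry into subsquare.
Latitude subsquare h = 7; +1 → 8 = i.
The longitude characters are unchanged.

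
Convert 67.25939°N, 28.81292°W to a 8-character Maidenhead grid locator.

HP57og22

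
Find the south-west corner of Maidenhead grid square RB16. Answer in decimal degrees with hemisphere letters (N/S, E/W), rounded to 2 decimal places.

Field R=17, B=1: +17·20° lon, +1·10° lat → SW at lon 160°, lat -80°.
Square 1, 6: +1·2° lon, +6·1° lat → SW at lon 162°, lat -74°.
latitude 74.00° S, longitude 162.00° E.

74.00° S, 162.00° E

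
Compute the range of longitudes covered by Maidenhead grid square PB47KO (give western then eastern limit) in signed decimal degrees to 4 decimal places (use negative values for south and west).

128.8333, 128.9167

Field P=15, B=1: +15·20° lon, +1·10° lat → SW at lon 120°, lat -80°.
Square 4, 7: +4·2° lon, +7·1° lat → SW at lon 128°, lat -73°.
Subsquare k=10, o=14: +10·0.0833333° lon, +14·0.0416667° lat → SW at lon 128.833°, lat -72.4167°.
Cell spans 0.0833333° lon × 0.0416667° lat.
west 128.8333, east 128.9167.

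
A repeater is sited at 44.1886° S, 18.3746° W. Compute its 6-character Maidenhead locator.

IE05tt

Add 180° to longitude and 90° to latitude: 161.6254, 45.8114.
Field: 161.6254/20 → 8 → I, 45.8114/10 → 4 → E; chars IE.
Square: 1.6254/2 → 0, 5.8114/1 → 5; chars 05.
Subsquare: 1.6254/0.0833333 → 19 → t, 0.8114/0.0416667 → 19 → t; chars tt.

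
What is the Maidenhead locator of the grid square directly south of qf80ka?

QE89kx

Latitude subsquare a = 0; −1 → -1, wraps to 23 = x, carry into square.
Latitude square 0; −1 → -1, wraps to 9, carry into field.
Latitude field F = 5; −1 → 4 = E.
The longitude characters are unchanged.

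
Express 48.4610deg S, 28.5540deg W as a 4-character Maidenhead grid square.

HE51

Offset from 180°W / 90°S: lon 151.45°, lat 41.54°.
Field (20°×10°, letters A–R): lon ⌊151.45/20⌋ = 7 → H; lat ⌊41.54/10⌋ = 4 → E.
Square (2°×1°, digits 0–9): lon ⌊11.45/2⌋ = 5; lat ⌊1.54/1⌋ = 1.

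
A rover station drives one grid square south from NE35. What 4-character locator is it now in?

NE34

Latitude square 5; −1 → 4.
The longitude characters are unchanged.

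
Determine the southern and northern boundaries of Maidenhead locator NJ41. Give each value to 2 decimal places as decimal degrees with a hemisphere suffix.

1.00° N, 2.00° N

Field N=13, J=9: +13·20° lon, +9·10° lat → SW at lon 80°, lat 0°.
Square 4, 1: +4·2° lon, +1·1° lat → SW at lon 88°, lat 1°.
Cell spans 2° lon × 1° lat.
south 1.00° N, north 2.00° N.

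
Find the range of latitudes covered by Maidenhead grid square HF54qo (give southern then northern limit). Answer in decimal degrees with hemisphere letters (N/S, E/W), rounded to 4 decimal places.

Field H=7, F=5: +7·20° lon, +5·10° lat → SW at lon -40°, lat -40°.
Square 5, 4: +5·2° lon, +4·1° lat → SW at lon -30°, lat -36°.
Subsquare q=16, o=14: +16·0.0833333° lon, +14·0.0416667° lat → SW at lon -28.6667°, lat -35.4167°.
Cell spans 0.0833333° lon × 0.0416667° lat.
south 35.4167° S, north 35.3750° S.

35.4167° S, 35.3750° S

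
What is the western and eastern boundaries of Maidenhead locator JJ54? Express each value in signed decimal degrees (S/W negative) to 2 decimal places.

10.00, 12.00

Field J=9, J=9: +9·20° lon, +9·10° lat → SW at lon 0°, lat 0°.
Square 5, 4: +5·2° lon, +4·1° lat → SW at lon 10°, lat 4°.
Cell spans 2° lon × 1° lat.
west 10.00, east 12.00.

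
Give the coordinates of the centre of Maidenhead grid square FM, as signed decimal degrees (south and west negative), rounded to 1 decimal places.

35.0, -70.0

Field F=5, M=12: +5·20° lon, +12·10° lat → SW at lon -80°, lat 30°.
Cell spans 20° lon × 10° lat. Centre is SW corner plus half of each.
latitude 35.0, longitude -70.0.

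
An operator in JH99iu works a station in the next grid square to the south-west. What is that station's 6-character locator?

JH99ht

Longitude subsquare i = 8; −1 → 7 = h.
Latitude subsquare u = 20; −1 → 19 = t.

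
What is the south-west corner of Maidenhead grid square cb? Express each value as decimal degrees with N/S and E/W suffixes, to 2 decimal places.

80.00° S, 140.00° W

Field C=2, B=1: +2·20° lon, +1·10° lat → SW at lon -140°, lat -80°.
latitude 80.00° S, longitude 140.00° W.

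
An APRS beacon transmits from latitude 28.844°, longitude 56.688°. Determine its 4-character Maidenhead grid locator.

Offset from 180°W / 90°S: lon 236.69°, lat 118.84°.
Field: lon ⌊236.69/20⌋ = 11 → L; lat ⌊118.84/10⌋ = 11 → L.
Square: lon ⌊16.69/2⌋ = 8; lat ⌊8.84/1⌋ = 8.

LL88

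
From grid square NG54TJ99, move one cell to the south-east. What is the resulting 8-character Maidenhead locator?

NG54uj08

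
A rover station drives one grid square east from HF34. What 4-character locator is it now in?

HF44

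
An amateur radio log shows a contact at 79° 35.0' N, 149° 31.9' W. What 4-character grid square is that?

BQ59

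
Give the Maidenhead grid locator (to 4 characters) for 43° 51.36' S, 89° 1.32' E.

NE46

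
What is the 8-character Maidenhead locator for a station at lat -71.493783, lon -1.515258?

IB98fm81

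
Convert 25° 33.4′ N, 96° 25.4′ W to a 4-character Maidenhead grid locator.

Add 180° to longitude and 90° to latitude: 83.58, 115.56.
Field: 83.58/20 → 4 → E, 115.56/10 → 11 → L; chars EL.
Square: 3.58/2 → 1, 5.56/1 → 5; chars 15.

EL15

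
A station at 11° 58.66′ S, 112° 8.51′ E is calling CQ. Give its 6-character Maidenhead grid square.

OH68ba

Shift to the Maidenhead origin (180°W, 90°S): lon 292.1418, lat 78.0223.
Field: 292.1418/20 → 14 → O, 78.0223/10 → 7 → H; chars OH.
Square: 12.1418/2 → 6, 8.0223/1 → 8; chars 68.
Subsquare: 0.1418/0.0833333 → 1 → b, 0.0223/0.0416667 → 0 → a; chars ba.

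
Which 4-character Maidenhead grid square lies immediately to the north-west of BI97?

BI88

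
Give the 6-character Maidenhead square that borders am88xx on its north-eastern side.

AM99aa

Longitude subsquare x = 23; +1 → 24, wraps to 0 = a, carry into square.
Longitude square 8; +1 → 9.
Latitude subsquare x = 23; +1 → 24, wraps to 0 = a, carry into square.
Latitude square 8; +1 → 9.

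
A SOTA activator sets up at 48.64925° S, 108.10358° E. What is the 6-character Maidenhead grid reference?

Offset from 180°W / 90°S: lon 288.1036°, lat 41.3507°.
Field: lon ⌊288.1036/20⌋ = 14 → O; lat ⌊41.3507/10⌋ = 4 → E.
Square: lon ⌊8.1036/2⌋ = 4; lat ⌊1.3507/1⌋ = 1.
Subsquare: lon ⌊0.1036/0.0833333⌋ = 1 → b; lat ⌊0.3507/0.0416667⌋ = 8 → i.

OE41bi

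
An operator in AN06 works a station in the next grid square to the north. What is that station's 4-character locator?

Latitude square 6; +1 → 7.
The longitude characters are unchanged.

AN07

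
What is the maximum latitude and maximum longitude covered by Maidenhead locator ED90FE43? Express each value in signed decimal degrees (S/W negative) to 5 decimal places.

-59.81667, -81.54167

Field E=4, D=3: +4·20° lon, +3·10° lat → SW at lon -100°, lat -60°.
Square 9, 0: +9·2° lon, +0·1° lat → SW at lon -82°, lat -60°.
Subsquare f=5, e=4: +5·0.0833333° lon, +4·0.0416667° lat → SW at lon -81.5833°, lat -59.8333°.
Extended square 4, 3: +4·0.00833333° lon, +3·0.00416667° lat → SW at lon -81.55°, lat -59.8208°.
Cell spans 0.00833333° lon × 0.00416667° lat. NE corner is SW corner plus one full cell.
latitude -59.81667, longitude -81.54167.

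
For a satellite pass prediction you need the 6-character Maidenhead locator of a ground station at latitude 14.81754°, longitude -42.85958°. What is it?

GK84nt

Add 180° to longitude and 90° to latitude: 137.1404, 104.8175.
Field (20°×10°, letters A–R): lon ⌊137.1404/20⌋ = 6 → G; lat ⌊104.8175/10⌋ = 10 → K.
Square (2°×1°, digits 0–9): lon ⌊17.1404/2⌋ = 8; lat ⌊4.8175/1⌋ = 4.
Subsquare (5′×2.5′, letters a–x): lon ⌊1.1404/0.0833333⌋ = 13 → n; lat ⌊0.8175/0.0416667⌋ = 19 → t.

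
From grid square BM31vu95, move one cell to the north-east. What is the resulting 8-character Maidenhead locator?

Longitude extended square 9; +1 → 10, wraps to 0, carry into subsquare.
Longitude subsquare v = 21; +1 → 22 = w.
Latitude extended square 5; +1 → 6.

BM31wu06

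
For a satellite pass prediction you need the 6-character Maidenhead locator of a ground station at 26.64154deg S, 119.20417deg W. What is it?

Offset from 180°W / 90°S: lon 60.7958°, lat 63.3585°.
Field: 60.7958/20 → 3 → D, 63.3585/10 → 6 → G; chars DG.
Square: 0.7958/2 → 0, 3.3585/1 → 3; chars 03.
Subsquare: 0.7958/0.0833333 → 9 → j, 0.3585/0.0416667 → 8 → i; chars ji.

DG03ji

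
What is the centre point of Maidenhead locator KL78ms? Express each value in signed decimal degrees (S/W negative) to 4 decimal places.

28.7708, 35.0417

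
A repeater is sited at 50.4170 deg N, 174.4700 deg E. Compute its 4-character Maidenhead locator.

Offset from 180°W / 90°S: lon 354.47°, lat 140.42°.
Field: 354.47/20 → 17 → R, 140.42/10 → 14 → O; chars RO.
Square: 14.47/2 → 7, 0.42/1 → 0; chars 70.

RO70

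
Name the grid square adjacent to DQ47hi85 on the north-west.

Longitude extended square 8; −1 → 7.
Latitude extended square 5; +1 → 6.

DQ47hi76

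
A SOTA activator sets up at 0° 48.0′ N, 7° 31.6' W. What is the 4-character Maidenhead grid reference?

IJ60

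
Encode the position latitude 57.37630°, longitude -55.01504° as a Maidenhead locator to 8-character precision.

GO27lj80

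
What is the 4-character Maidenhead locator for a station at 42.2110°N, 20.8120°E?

KN02

Shift to the Maidenhead origin (180°W, 90°S): lon 200.81, lat 132.21.
Field (20°×10°, letters A–R): lon ⌊200.81/20⌋ = 10 → K; lat ⌊132.21/10⌋ = 13 → N.
Square (2°×1°, digits 0–9): lon ⌊0.81/2⌋ = 0; lat ⌊2.21/1⌋ = 2.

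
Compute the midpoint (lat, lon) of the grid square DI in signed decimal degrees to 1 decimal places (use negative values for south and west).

-5.0, -110.0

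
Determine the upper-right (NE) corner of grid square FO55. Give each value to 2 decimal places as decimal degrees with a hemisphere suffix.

56.00° N, 68.00° W

Field F=5, O=14: +5·20° lon, +14·10° lat → SW at lon -80°, lat 50°.
Square 5, 5: +5·2° lon, +5·1° lat → SW at lon -70°, lat 55°.
Cell spans 2° lon × 1° lat. NE corner is SW corner plus one full cell.
latitude 56.00° N, longitude 68.00° W.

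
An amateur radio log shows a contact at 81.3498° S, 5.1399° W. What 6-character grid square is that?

Offset from 180°W / 90°S: lon 174.8601°, lat 8.6502°.
Field: 174.8601/20 → 8 → I, 8.6502/10 → 0 → A; chars IA.
Square: 14.8601/2 → 7, 8.6502/1 → 8; chars 78.
Subsquare: 0.8601/0.0833333 → 10 → k, 0.6502/0.0416667 → 15 → p; chars kp.

IA78kp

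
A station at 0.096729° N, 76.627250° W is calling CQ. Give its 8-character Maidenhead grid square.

FJ10qc43

Add 180° to longitude and 90° to latitude: 103.37275, 90.09673.
Field: 103.37275/20 → 5 → F, 90.09673/10 → 9 → J; chars FJ.
Square: 3.37275/2 → 1, 0.09673/1 → 0; chars 10.
Subsquare: 1.37275/0.0833333 → 16 → q, 0.09673/0.0416667 → 2 → c; chars qc.
Extended square: 0.03942/0.00833333 → 4, 0.01340/0.00416667 → 3; chars 43.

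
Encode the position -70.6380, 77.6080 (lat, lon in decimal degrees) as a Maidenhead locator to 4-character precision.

MB89

Add 180° to longitude and 90° to latitude: 257.61, 19.36.
Field (20°×10°, letters A–R): 257.61/20 → 12 → M, 19.36/10 → 1 → B; chars MB.
Square (2°×1°, digits 0–9): 17.61/2 → 8, 9.36/1 → 9; chars 89.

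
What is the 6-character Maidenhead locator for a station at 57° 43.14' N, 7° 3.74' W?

IO67lr

Offset from 180°W / 90°S: lon 172.9377°, lat 147.7190°.
Field: lon ⌊172.9377/20⌋ = 8 → I; lat ⌊147.7190/10⌋ = 14 → O.
Square: lon ⌊12.9377/2⌋ = 6; lat ⌊7.7190/1⌋ = 7.
Subsquare: lon ⌊0.9377/0.0833333⌋ = 11 → l; lat ⌊0.7190/0.0416667⌋ = 17 → r.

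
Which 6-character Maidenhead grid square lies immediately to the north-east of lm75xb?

LM85ac

Longitude subsquare x = 23; +1 → 24, wraps to 0 = a, carry into square.
Longitude square 7; +1 → 8.
Latitude subsquare b = 1; +1 → 2 = c.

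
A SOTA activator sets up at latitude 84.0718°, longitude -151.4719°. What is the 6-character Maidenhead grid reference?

BR44gb

Add 180° to longitude and 90° to latitude: 28.5281, 174.0718.
Field: 28.5281/20 → 1 → B, 174.0718/10 → 17 → R; chars BR.
Square: 8.5281/2 → 4, 4.0718/1 → 4; chars 44.
Subsquare: 0.5281/0.0833333 → 6 → g, 0.0718/0.0416667 → 1 → b; chars gb.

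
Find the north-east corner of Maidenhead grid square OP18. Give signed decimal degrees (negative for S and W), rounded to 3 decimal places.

69.000, 104.000

Field O=14, P=15: +14·20° lon, +15·10° lat → SW at lon 100°, lat 60°.
Square 1, 8: +1·2° lon, +8·1° lat → SW at lon 102°, lat 68°.
Cell spans 2° lon × 1° lat. NE corner is SW corner plus one full cell.
latitude 69.000, longitude 104.000.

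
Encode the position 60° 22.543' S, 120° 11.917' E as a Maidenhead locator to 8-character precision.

Add 180° to longitude and 90° to latitude: 300.19862, 29.62428.
Field: lon ⌊300.19862/20⌋ = 15 → P; lat ⌊29.62428/10⌋ = 2 → C.
Square: lon ⌊0.19862/2⌋ = 0; lat ⌊9.62428/1⌋ = 9.
Subsquare: lon ⌊0.19862/0.0833333⌋ = 2 → c; lat ⌊0.62428/0.0416667⌋ = 14 → o.
Extended square: lon ⌊0.03195/0.00833333⌋ = 3; lat ⌊0.04095/0.00416667⌋ = 9.

PC09co39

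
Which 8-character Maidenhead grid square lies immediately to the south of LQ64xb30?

Latitude extended square 0; −1 → -1, wraps to 9, carry into subsquare.
Latitude subsquare b = 1; −1 → 0 = a.
The longitude characters are unchanged.

LQ64xa39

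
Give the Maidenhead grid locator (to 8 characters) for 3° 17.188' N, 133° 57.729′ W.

Shift to the Maidenhead origin (180°W, 90°S): lon 46.03785, lat 93.28647.
Field: 46.03785/20 → 2 → C, 93.28647/10 → 9 → J; chars CJ.
Square: 6.03785/2 → 3, 3.28647/1 → 3; chars 33.
Subsquare: 0.03785/0.0833333 → 0 → a, 0.28647/0.0416667 → 6 → g; chars ag.
Extended square: 0.03785/0.00833333 → 4, 0.03647/0.00416667 → 8; chars 48.

CJ33ag48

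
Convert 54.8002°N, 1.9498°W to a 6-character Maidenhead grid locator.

IO94at

Add 180° to longitude and 90° to latitude: 178.0502, 144.8002.
Field: lon ⌊178.0502/20⌋ = 8 → I; lat ⌊144.8002/10⌋ = 14 → O.
Square: lon ⌊18.0502/2⌋ = 9; lat ⌊4.8002/1⌋ = 4.
Subsquare: lon ⌊0.0502/0.0833333⌋ = 0 → a; lat ⌊0.8002/0.0416667⌋ = 19 → t.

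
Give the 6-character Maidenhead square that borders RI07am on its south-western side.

QI97xl

Longitude subsquare a = 0; −1 → -1, wraps to 23 = x, carry into square.
Longitude square 0; −1 → -1, wraps to 9, carry into field.
Longitude field R = 17; −1 → 16 = Q.
Latitude subsquare m = 12; −1 → 11 = l.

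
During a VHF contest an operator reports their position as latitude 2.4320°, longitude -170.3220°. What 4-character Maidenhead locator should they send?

AJ42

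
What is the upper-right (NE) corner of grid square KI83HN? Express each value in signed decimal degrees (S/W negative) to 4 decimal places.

-6.4167, 36.6667

Field K=10, I=8: +10·20° lon, +8·10° lat → SW at lon 20°, lat -10°.
Square 8, 3: +8·2° lon, +3·1° lat → SW at lon 36°, lat -7°.
Subsquare h=7, n=13: +7·0.0833333° lon, +13·0.0416667° lat → SW at lon 36.5833°, lat -6.45833°.
Cell spans 0.0833333° lon × 0.0416667° lat. NE corner is SW corner plus one full cell.
latitude -6.4167, longitude 36.6667.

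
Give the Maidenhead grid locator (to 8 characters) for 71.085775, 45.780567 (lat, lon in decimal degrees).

LQ21vc30

Shift to the Maidenhead origin (180°W, 90°S): lon 225.78057, lat 161.08578.
Field: lon ⌊225.78057/20⌋ = 11 → L; lat ⌊161.08578/10⌋ = 16 → Q.
Square: lon ⌊5.78057/2⌋ = 2; lat ⌊1.08578/1⌋ = 1.
Subsquare: lon ⌊1.78057/0.0833333⌋ = 21 → v; lat ⌊0.08578/0.0416667⌋ = 2 → c.
Extended square: lon ⌊0.03057/0.00833333⌋ = 3; lat ⌊0.00244/0.00416667⌋ = 0.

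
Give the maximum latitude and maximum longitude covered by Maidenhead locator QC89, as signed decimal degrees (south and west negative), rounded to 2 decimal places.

Field Q=16, C=2: +16·20° lon, +2·10° lat → SW at lon 140°, lat -70°.
Square 8, 9: +8·2° lon, +9·1° lat → SW at lon 156°, lat -61°.
Cell spans 2° lon × 1° lat. NE corner is SW corner plus one full cell.
latitude -60.00, longitude 158.00.

-60.00, 158.00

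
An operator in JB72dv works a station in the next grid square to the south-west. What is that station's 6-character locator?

Longitude subsquare d = 3; −1 → 2 = c.
Latitude subsquare v = 21; −1 → 20 = u.

JB72cu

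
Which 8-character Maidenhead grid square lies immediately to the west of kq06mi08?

Longitude extended square 0; −1 → -1, wraps to 9, carry into subsquare.
Longitude subsquare m = 12; −1 → 11 = l.
The latitude characters are unchanged.

KQ06li98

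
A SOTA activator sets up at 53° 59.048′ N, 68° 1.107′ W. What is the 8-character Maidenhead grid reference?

FO53xx76

Shift to the Maidenhead origin (180°W, 90°S): lon 111.98155, lat 143.98413.
Field (20°×10°, letters A–R): lon ⌊111.98155/20⌋ = 5 → F; lat ⌊143.98413/10⌋ = 14 → O.
Square (2°×1°, digits 0–9): lon ⌊11.98155/2⌋ = 5; lat ⌊3.98413/1⌋ = 3.
Subsquare (5′×2.5′, letters a–x): lon ⌊1.98155/0.0833333⌋ = 23 → x; lat ⌊0.98413/0.0416667⌋ = 23 → x.
Extended square (30″×15″, digits 0–9): lon ⌊0.06488/0.00833333⌋ = 7; lat ⌊0.02580/0.00416667⌋ = 6.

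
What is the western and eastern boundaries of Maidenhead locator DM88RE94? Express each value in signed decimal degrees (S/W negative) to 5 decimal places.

-102.50833, -102.50000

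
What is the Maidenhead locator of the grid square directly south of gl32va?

Latitude subsquare a = 0; −1 → -1, wraps to 23 = x, carry into square.
Latitude square 2; −1 → 1.
The longitude characters are unchanged.

GL31vx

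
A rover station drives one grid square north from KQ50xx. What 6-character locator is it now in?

KQ51xa

Latitude subsquare x = 23; +1 → 24, wraps to 0 = a, carry into square.
Latitude square 0; +1 → 1.
The longitude characters are unchanged.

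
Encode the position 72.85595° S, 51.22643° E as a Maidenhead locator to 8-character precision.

LB57od74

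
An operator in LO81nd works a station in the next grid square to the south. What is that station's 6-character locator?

Latitude subsquare d = 3; −1 → 2 = c.
The longitude characters are unchanged.

LO81nc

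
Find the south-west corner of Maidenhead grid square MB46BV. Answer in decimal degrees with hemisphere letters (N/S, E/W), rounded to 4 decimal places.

Field M=12, B=1: +12·20° lon, +1·10° lat → SW at lon 60°, lat -80°.
Square 4, 6: +4·2° lon, +6·1° lat → SW at lon 68°, lat -74°.
Subsquare b=1, v=21: +1·0.0833333° lon, +21·0.0416667° lat → SW at lon 68.0833°, lat -73.125°.
latitude 73.1250° S, longitude 68.0833° E.

73.1250° S, 68.0833° E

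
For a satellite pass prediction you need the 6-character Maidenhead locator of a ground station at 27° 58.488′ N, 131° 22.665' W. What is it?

CL47hx

Offset from 180°W / 90°S: lon 48.6223°, lat 117.9748°.
Field: 48.6223/20 → 2 → C, 117.9748/10 → 11 → L; chars CL.
Square: 8.6223/2 → 4, 7.9748/1 → 7; chars 47.
Subsquare: 0.6223/0.0833333 → 7 → h, 0.9748/0.0416667 → 23 → x; chars hx.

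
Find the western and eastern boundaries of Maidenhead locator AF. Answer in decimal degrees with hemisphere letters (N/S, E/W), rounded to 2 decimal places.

Field A=0, F=5: +0·20° lon, +5·10° lat → SW at lon -180°, lat -40°.
Cell spans 20° lon × 10° lat.
west 180.00° W, east 160.00° W.

180.00° W, 160.00° W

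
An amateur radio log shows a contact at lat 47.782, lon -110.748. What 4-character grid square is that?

Offset from 180°W / 90°S: lon 69.25°, lat 137.78°.
Field: 69.25/20 → 3 → D, 137.78/10 → 13 → N; chars DN.
Square: 9.25/2 → 4, 7.78/1 → 7; chars 47.

DN47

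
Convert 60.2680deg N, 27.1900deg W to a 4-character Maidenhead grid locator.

Offset from 180°W / 90°S: lon 152.81°, lat 150.27°.
Field: 152.81/20 → 7 → H, 150.27/10 → 15 → P; chars HP.
Square: 12.81/2 → 6, 0.27/1 → 0; chars 60.

HP60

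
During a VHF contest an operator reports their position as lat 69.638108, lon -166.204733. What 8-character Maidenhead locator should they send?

AP69vp53

Offset from 180°W / 90°S: lon 13.79527°, lat 159.63811°.
Field: lon ⌊13.79527/20⌋ = 0 → A; lat ⌊159.63811/10⌋ = 15 → P.
Square: lon ⌊13.79527/2⌋ = 6; lat ⌊9.63811/1⌋ = 9.
Subsquare: lon ⌊1.79527/0.0833333⌋ = 21 → v; lat ⌊0.63811/0.0416667⌋ = 15 → p.
Extended square: lon ⌊0.04527/0.00833333⌋ = 5; lat ⌊0.01311/0.00416667⌋ = 3.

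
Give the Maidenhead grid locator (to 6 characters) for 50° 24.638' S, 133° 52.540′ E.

Add 180° to longitude and 90° to latitude: 313.8757, 39.5894.
Field (20°×10°, letters A–R): 313.8757/20 → 15 → P, 39.5894/10 → 3 → D; chars PD.
Square (2°×1°, digits 0–9): 13.8757/2 → 6, 9.5894/1 → 9; chars 69.
Subsquare (5′×2.5′, letters a–x): 1.8757/0.0833333 → 22 → w, 0.5894/0.0416667 → 14 → o; chars wo.

PD69wo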